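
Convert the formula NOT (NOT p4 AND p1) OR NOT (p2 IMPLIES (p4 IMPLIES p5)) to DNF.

NOT (NOT p4 AND p1) OR NOT (p2 IMPLIES (p4 IMPLIES p5))
≡ NOT (NOT p4 AND p1) OR NOT (NOT p2 OR (p4 IMPLIES p5))   [eliminate IMPLIES]
≡ NOT (NOT p4 AND p1) OR NOT (NOT p2 OR NOT p4 OR p5)   [eliminate IMPLIES]
≡ NOT NOT p4 OR NOT p1 OR NOT (NOT p2 OR NOT p4 OR p5)   [De Morgan]
≡ p4 OR NOT p1 OR NOT (NOT p2 OR NOT p4 OR p5)   [double negation]
≡ p4 OR NOT p1 OR (NOT NOT p2 AND NOT NOT p4 AND NOT p5)   [De Morgan]
≡ p4 OR NOT p1 OR (p2 AND NOT NOT p4 AND NOT p5)   [double negation]
≡ p4 OR NOT p1 OR (p2 AND p4 AND NOT p5)   [double negation]
≡ p4 OR NOT p1   [simplify]

p4 OR NOT p1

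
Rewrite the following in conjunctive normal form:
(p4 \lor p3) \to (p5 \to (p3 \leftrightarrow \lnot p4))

(p4 \lor p3) \to (p5 \to (p3 \leftrightarrow \lnot p4))
≡ \lnot (p4 \lor p3) \lor (p5 \to (p3 \leftrightarrow \lnot p4))   [eliminate \to]
≡ \lnot (p4 \lor p3) \lor \lnot p5 \lor (p3 \leftrightarrow \lnot p4)   [eliminate \to]
≡ \lnot (p4 \lor p3) \lor \lnot p5 \lor ((p3 \to \lnot p4) \land (\lnot p4 \to p3))   [eliminate \leftrightarrow]
≡ \lnot (p4 \lor p3) \lor \lnot p5 \lor ((\lnot p3 \lor \lnot p4) \land (\lnot p4 \to p3))   [eliminate \to]
≡ \lnot (p4 \lor p3) \lor \lnot p5 \lor ((\lnot p3 \lor \lnot p4) \land (\lnot \lnot p4 \lor p3))   [eliminate \to]
≡ (\lnot p4 \land \lnot p3) \lor \lnot p5 \lor ((\lnot p3 \lor \lnot p4) \land (\lnot \lnot p4 \lor p3))   [De Morgan]
≡ (\lnot p4 \land \lnot p3) \lor \lnot p5 \lor ((\lnot p3 \lor \lnot p4) \land (p4 \lor p3))   [double negation]
≡ (\lnot p4 \lor \lnot p5 \lor \lnot p3 \lor \lnot p4) \land (\lnot p4 \lor \lnot p5 \lor p4 \lor p3) \land (\lnot p3 \lor \lnot p5 \lor \lnot p3 \lor \lnot p4) \land (\lnot p3 \lor \lnot p5 \lor p4 \lor p3)   [distribute \lor over \land]
≡ \lnot p4 \lor \lnot p5 \lor \lnot p3   [simplify]

\lnot p4 \lor \lnot p5 \lor \lnot p3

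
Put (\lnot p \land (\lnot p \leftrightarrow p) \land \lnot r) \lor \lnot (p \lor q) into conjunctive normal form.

\lnot p \land (p \lor \lnot q) \land (\lnot r \lor \lnot q)

(\lnot p \land (\lnot p \leftrightarrow p) \land \lnot r) \lor \lnot (p \lor q)
≡ (\lnot p \land (\lnot p \to p) \land (p \to \lnot p) \land \lnot r) \lor \lnot (p \lor q)
≡ (\lnot p \land (\lnot \lnot p \lor p) \land (p \to \lnot p) \land \lnot r) \lor \lnot (p \lor q)
≡ (\lnot p \land (\lnot \lnot p \lor p) \land (\lnot p \lor \lnot p) \land \lnot r) \lor \lnot (p \lor q)
≡ (\lnot p \land (p \lor p) \land (\lnot p \lor \lnot p) \land \lnot r) \lor \lnot (p \lor q)
≡ (\lnot p \land (p \lor p) \land (\lnot p \lor \lnot p) \land \lnot r) \lor (\lnot p \land \lnot q)
≡ (\lnot p \lor \lnot p) \land (\lnot p \lor \lnot q) \land (p \lor p \lor \lnot p) \land (p \lor p \lor \lnot q) \land (\lnot p \lor \lnot p \lor \lnot p) \land (\lnot p \lor \lnot p \lor \lnot q) \land (\lnot r \lor \lnot p) \land (\lnot r \lor \lnot q)
≡ \lnot p \land (p \lor \lnot q) \land (\lnot r \lor \lnot q)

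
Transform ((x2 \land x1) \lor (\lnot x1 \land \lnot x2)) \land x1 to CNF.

(x2 \lor \lnot x1) \land x1

((x2 \land x1) \lor (\lnot x1 \land \lnot x2)) \land x1
⇔ (x2 \lor \lnot x1) \land (x2 \lor \lnot x2) \land (x1 \lor \lnot x1) \land (x1 \lor \lnot x2) \land x1   — distribute \lor over \land
⇔ (x2 \lor \lnot x1) \land x1   — simplify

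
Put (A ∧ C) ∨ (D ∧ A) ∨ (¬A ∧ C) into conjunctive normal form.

(A ∧ C) ∨ (D ∧ A) ∨ (¬A ∧ C)
≡ (A ∨ D ∨ ¬A) ∧ (A ∨ D ∨ C) ∧ (A ∨ A ∨ ¬A) ∧ (A ∨ A ∨ C) ∧ (C ∨ D ∨ ¬A) ∧ (C ∨ D ∨ C) ∧ (C ∨ A ∨ ¬A) ∧ (C ∨ A ∨ C)
≡ (A ∨ C) ∧ (C ∨ D)

(A ∨ C) ∧ (C ∨ D)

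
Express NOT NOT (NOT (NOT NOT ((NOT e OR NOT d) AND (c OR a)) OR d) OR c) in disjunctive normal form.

(NOT c AND NOT a AND NOT d) OR c

NOT NOT (NOT (NOT NOT ((NOT e OR NOT d) AND (c OR a)) OR d) OR c)
⇔ NOT (NOT NOT ((NOT e OR NOT d) AND (c OR a)) OR d) OR c   — double negation
⇔ (NOT NOT NOT ((NOT e OR NOT d) AND (c OR a)) AND NOT d) OR c   — De Morgan
⇔ (NOT ((NOT e OR NOT d) AND (c OR a)) AND NOT d) OR c   — double negation
⇔ ((NOT (NOT e OR NOT d) OR NOT (c OR a)) AND NOT d) OR c   — De Morgan
⇔ (((NOT NOT e AND NOT NOT d) OR NOT (c OR a)) AND NOT d) OR c   — De Morgan
⇔ (((e AND NOT NOT d) OR NOT (c OR a)) AND NOT d) OR c   — double negation
⇔ (((e AND d) OR NOT (c OR a)) AND NOT d) OR c   — double negation
⇔ (((e AND d) OR (NOT c AND NOT a)) AND NOT d) OR c   — De Morgan
⇔ (e AND d AND NOT d) OR (NOT c AND NOT a AND NOT d) OR c   — distribute AND over OR
⇔ (NOT c AND NOT a AND NOT d) OR c   — simplify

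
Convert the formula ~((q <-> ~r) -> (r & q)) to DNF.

(~q & r) | (~r & q)

~((q <-> ~r) -> (r & q))
⇔ ~(~(q <-> ~r) | (r & q))   [eliminate ->]
⇔ ~(~((q -> ~r) & (~r -> q)) | (r & q))   [eliminate <->]
⇔ ~(~((~q | ~r) & (~r -> q)) | (r & q))   [eliminate ->]
⇔ ~(~((~q | ~r) & (~~r | q)) | (r & q))   [eliminate ->]
⇔ ~~((~q | ~r) & (~~r | q)) & ~(r & q)   [De Morgan]
⇔ (~q | ~r) & (~~r | q) & ~(r & q)   [double negation]
⇔ (~q | ~r) & (r | q) & ~(r & q)   [double negation]
⇔ (~q | ~r) & (r | q) & (~r | ~q)   [De Morgan]
⇔ (~q & r & ~r) | (~q & r & ~q) | (~q & q & ~r) | (~q & q & ~q) | (~r & r & ~r) | (~r & r & ~q) | (~r & q & ~r) | (~r & q & ~q)   [distribute & over |]
⇔ (~q & r) | (~r & q)   [simplify]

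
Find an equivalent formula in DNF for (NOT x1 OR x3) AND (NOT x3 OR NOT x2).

(NOT x1 OR x3) AND (NOT x3 OR NOT x2)
= (NOT x1 AND NOT x3) OR (NOT x1 AND NOT x2) OR (x3 AND NOT x3) OR (x3 AND NOT x2)   [distribute AND over OR]
= (NOT x1 AND NOT x3) OR (NOT x1 AND NOT x2) OR (x3 AND NOT x2)   [simplify]

(NOT x1 AND NOT x3) OR (NOT x1 AND NOT x2) OR (x3 AND NOT x2)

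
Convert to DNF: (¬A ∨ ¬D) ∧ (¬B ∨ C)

(¬A ∨ ¬D) ∧ (¬B ∨ C)
= (¬A ∧ ¬B) ∨ (¬A ∧ C) ∨ (¬D ∧ ¬B) ∨ (¬D ∧ C)   (distribute ∧ over ∨)

(¬A ∧ ¬B) ∨ (¬A ∧ C) ∨ (¬D ∧ ¬B) ∨ (¬D ∧ C)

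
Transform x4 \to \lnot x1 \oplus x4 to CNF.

x4 \to \lnot x1 \oplus x4
≡ \lnot x4 \lor (\lnot x1 \oplus x4)
≡ \lnot x4 \lor (\lnot x1 \lor x4) \land \lnot (\lnot x1 \land x4)
≡ \lnot x4 \lor (\lnot x1 \lor x4) \land (\lnot \lnot x1 \lor \lnot x4)
≡ \lnot x4 \lor (\lnot x1 \lor x4) \land (x1 \lor \lnot x4)
≡ (\lnot x4 \lor \lnot x1 \lor x4) \land (\lnot x4 \lor x1 \lor \lnot x4)
≡ \lnot x4 \lor x1

\lnot x4 \lor x1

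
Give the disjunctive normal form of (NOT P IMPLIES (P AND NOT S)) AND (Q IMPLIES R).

(NOT P IMPLIES (P AND NOT S)) AND (Q IMPLIES R)
≡ (NOT NOT P OR (P AND NOT S)) AND (Q IMPLIES R)   [eliminate IMPLIES]
≡ (NOT NOT P OR (P AND NOT S)) AND (NOT Q OR R)   [eliminate IMPLIES]
≡ (P OR (P AND NOT S)) AND (NOT Q OR R)   [double negation]
≡ (P AND NOT Q) OR (P AND R) OR (P AND NOT S AND NOT Q) OR (P AND NOT S AND R)   [distribute AND over OR]
≡ (P AND NOT Q) OR (P AND R)   [simplify]

(P AND NOT Q) OR (P AND R)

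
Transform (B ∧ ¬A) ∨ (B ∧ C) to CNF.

(B ∧ ¬A) ∨ (B ∧ C)
≡ (B ∨ B) ∧ (B ∨ C) ∧ (¬A ∨ B) ∧ (¬A ∨ C)   [distribute ∨ over ∧]
≡ B ∧ (¬A ∨ C)   [simplify]

B ∧ (¬A ∨ C)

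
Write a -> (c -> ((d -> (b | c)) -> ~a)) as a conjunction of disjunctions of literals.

~a | ~c

a -> (c -> ((d -> (b | c)) -> ~a))
⇔ ~a | (c -> ((d -> (b | c)) -> ~a))   [eliminate ->]
⇔ ~a | ~c | ((d -> (b | c)) -> ~a)   [eliminate ->]
⇔ ~a | ~c | ~(d -> (b | c)) | ~a   [eliminate ->]
⇔ ~a | ~c | ~(~d | b | c) | ~a   [eliminate ->]
⇔ ~a | ~c | (~~d & ~b & ~c) | ~a   [De Morgan]
⇔ ~a | ~c | (d & ~b & ~c) | ~a   [double negation]
⇔ (~a | ~c | d | ~a) & (~a | ~c | ~b | ~a) & (~a | ~c | ~c | ~a)   [distribute | over &]
⇔ ~a | ~c   [simplify]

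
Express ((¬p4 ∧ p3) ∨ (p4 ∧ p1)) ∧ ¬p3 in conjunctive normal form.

((¬p4 ∧ p3) ∨ (p4 ∧ p1)) ∧ ¬p3
≡ (¬p4 ∨ p4) ∧ (¬p4 ∨ p1) ∧ (p3 ∨ p4) ∧ (p3 ∨ p1) ∧ ¬p3   — distribute ∨ over ∧
≡ (¬p4 ∨ p1) ∧ (p3 ∨ p4) ∧ (p3 ∨ p1) ∧ ¬p3   — simplify

(¬p4 ∨ p1) ∧ (p3 ∨ p4) ∧ (p3 ∨ p1) ∧ ¬p3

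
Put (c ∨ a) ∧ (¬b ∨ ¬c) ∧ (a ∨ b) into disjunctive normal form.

(c ∨ a) ∧ (¬b ∨ ¬c) ∧ (a ∨ b)
= (c ∧ ¬b ∧ a) ∨ (c ∧ ¬b ∧ b) ∨ (c ∧ ¬c ∧ a) ∨ (c ∧ ¬c ∧ b) ∨ (a ∧ ¬b ∧ a) ∨ (a ∧ ¬b ∧ b) ∨ (a ∧ ¬c ∧ a) ∨ (a ∧ ¬c ∧ b)   (distribute ∧ over ∨)
= (a ∧ ¬b) ∨ (a ∧ ¬c)   (simplify)

(a ∧ ¬b) ∨ (a ∧ ¬c)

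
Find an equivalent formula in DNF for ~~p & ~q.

p & ~q

~~p & ~q
⇔ p & ~q   [double negation]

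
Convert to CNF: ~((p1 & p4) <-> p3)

(p1 | p3) & (p4 | p3) & (~p3 | ~p1 | ~p4)

~((p1 & p4) <-> p3)
⇔ ~(((p1 & p4) -> p3) & (p3 -> (p1 & p4)))   (eliminate <->)
⇔ ~((~(p1 & p4) | p3) & (p3 -> (p1 & p4)))   (eliminate ->)
⇔ ~((~(p1 & p4) | p3) & (~p3 | (p1 & p4)))   (eliminate ->)
⇔ ~(~(p1 & p4) | p3) | ~(~p3 | (p1 & p4))   (De Morgan)
⇔ (~~(p1 & p4) & ~p3) | ~(~p3 | (p1 & p4))   (De Morgan)
⇔ (p1 & p4 & ~p3) | ~(~p3 | (p1 & p4))   (double negation)
⇔ (p1 & p4 & ~p3) | (~~p3 & ~(p1 & p4))   (De Morgan)
⇔ (p1 & p4 & ~p3) | (p3 & ~(p1 & p4))   (double negation)
⇔ (p1 & p4 & ~p3) | (p3 & (~p1 | ~p4))   (De Morgan)
⇔ (p1 | p3) & (p1 | ~p1 | ~p4) & (p4 | p3) & (p4 | ~p1 | ~p4) & (~p3 | p3) & (~p3 | ~p1 | ~p4)   (distribute | over &)
⇔ (p1 | p3) & (p4 | p3) & (~p3 | ~p1 | ~p4)   (simplify)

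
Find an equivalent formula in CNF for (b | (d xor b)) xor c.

(b | d | c) & (~b | ~c) & (~d | b | ~c)

(b | (d xor b)) xor c
⇔ (b | (d xor b) | c) & ~((b | (d xor b)) & c)   (expand xor)
⇔ (b | ((d | b) & ~(d & b)) | c) & ~((b | (d xor b)) & c)   (expand xor)
⇔ (b | ((d | b) & ~(d & b)) | c) & ~((b | ((d | b) & ~(d & b))) & c)   (expand xor)
⇔ (b | ((d | b) & (~d | ~b)) | c) & ~((b | ((d | b) & ~(d & b))) & c)   (De Morgan)
⇔ (b | ((d | b) & (~d | ~b)) | c) & (~(b | ((d | b) & ~(d & b))) | ~c)   (De Morgan)
⇔ (b | ((d | b) & (~d | ~b)) | c) & ((~b & ~((d | b) & ~(d & b))) | ~c)   (De Morgan)
⇔ (b | ((d | b) & (~d | ~b)) | c) & ((~b & (~(d | b) | ~~(d & b))) | ~c)   (De Morgan)
⇔ (b | ((d | b) & (~d | ~b)) | c) & ((~b & ((~d & ~b) | ~~(d & b))) | ~c)   (De Morgan)
⇔ (b | ((d | b) & (~d | ~b)) | c) & ((~b & ((~d & ~b) | (d & b))) | ~c)   (double negation)
⇔ (b | d | b | c) & (b | ~d | ~b | c) & (~b | ~c) & (~d | d | ~c) & (~d | b | ~c) & (~b | d | ~c) & (~b | b | ~c)   (distribute | over &)
⇔ (b | d | c) & (~b | ~c) & (~d | b | ~c)   (simplify)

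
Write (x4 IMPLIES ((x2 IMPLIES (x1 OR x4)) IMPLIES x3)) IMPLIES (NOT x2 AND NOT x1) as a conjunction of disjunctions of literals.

(x4 IMPLIES ((x2 IMPLIES (x1 OR x4)) IMPLIES x3)) IMPLIES (NOT x2 AND NOT x1)
⇔ NOT (x4 IMPLIES ((x2 IMPLIES (x1 OR x4)) IMPLIES x3)) OR (NOT x2 AND NOT x1)   [eliminate IMPLIES]
⇔ NOT (NOT x4 OR ((x2 IMPLIES (x1 OR x4)) IMPLIES x3)) OR (NOT x2 AND NOT x1)   [eliminate IMPLIES]
⇔ NOT (NOT x4 OR NOT (x2 IMPLIES (x1 OR x4)) OR x3) OR (NOT x2 AND NOT x1)   [eliminate IMPLIES]
⇔ NOT (NOT x4 OR NOT (NOT x2 OR x1 OR x4) OR x3) OR (NOT x2 AND NOT x1)   [eliminate IMPLIES]
⇔ (NOT NOT x4 AND NOT NOT (NOT x2 OR x1 OR x4) AND NOT x3) OR (NOT x2 AND NOT x1)   [De Morgan]
⇔ (x4 AND NOT NOT (NOT x2 OR x1 OR x4) AND NOT x3) OR (NOT x2 AND NOT x1)   [double negation]
⇔ (x4 AND (NOT x2 OR x1 OR x4) AND NOT x3) OR (NOT x2 AND NOT x1)   [double negation]
⇔ (x4 OR NOT x2) AND (x4 OR NOT x1) AND (NOT x2 OR x1 OR x4 OR NOT x2) AND (NOT x2 OR x1 OR x4 OR NOT x1) AND (NOT x3 OR NOT x2) AND (NOT x3 OR NOT x1)   [distribute OR over AND]
⇔ (x4 OR NOT x2) AND (x4 OR NOT x1) AND (NOT x3 OR NOT x2) AND (NOT x3 OR NOT x1)   [simplify]

(x4 OR NOT x2) AND (x4 OR NOT x1) AND (NOT x3 OR NOT x2) AND (NOT x3 OR NOT x1)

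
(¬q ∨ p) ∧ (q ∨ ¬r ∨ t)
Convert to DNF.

(¬q ∨ p) ∧ (q ∨ ¬r ∨ t)
≡ (¬q ∧ q) ∨ (¬q ∧ ¬r) ∨ (¬q ∧ t) ∨ (p ∧ q) ∨ (p ∧ ¬r) ∨ (p ∧ t)   [distribute ∧ over ∨]
≡ (¬q ∧ ¬r) ∨ (¬q ∧ t) ∨ (p ∧ q) ∨ (p ∧ ¬r) ∨ (p ∧ t)   [simplify]

(¬q ∧ ¬r) ∨ (¬q ∧ t) ∨ (p ∧ q) ∨ (p ∧ ¬r) ∨ (p ∧ t)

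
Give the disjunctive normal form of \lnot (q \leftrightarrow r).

(q \land \lnot r) \lor (r \land \lnot q)

\lnot (q \leftrightarrow r)
≡ \lnot ((q \to r) \land (r \to q))   [eliminate \leftrightarrow]
≡ \lnot ((\lnot q \lor r) \land (r \to q))   [eliminate \to]
≡ \lnot ((\lnot q \lor r) \land (\lnot r \lor q))   [eliminate \to]
≡ \lnot (\lnot q \lor r) \lor \lnot (\lnot r \lor q)   [De Morgan]
≡ (\lnot \lnot q \land \lnot r) \lor \lnot (\lnot r \lor q)   [De Morgan]
≡ (q \land \lnot r) \lor \lnot (\lnot r \lor q)   [double negation]
≡ (q \land \lnot r) \lor (\lnot \lnot r \land \lnot q)   [De Morgan]
≡ (q \land \lnot r) \lor (r \land \lnot q)   [double negation]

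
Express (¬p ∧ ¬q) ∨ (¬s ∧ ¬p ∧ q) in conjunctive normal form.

¬p ∧ (¬q ∨ ¬s)

(¬p ∧ ¬q) ∨ (¬s ∧ ¬p ∧ q)
≡ (¬p ∨ ¬s) ∧ (¬p ∨ ¬p) ∧ (¬p ∨ q) ∧ (¬q ∨ ¬s) ∧ (¬q ∨ ¬p) ∧ (¬q ∨ q)   [distribute ∨ over ∧]
≡ ¬p ∧ (¬q ∨ ¬s)   [simplify]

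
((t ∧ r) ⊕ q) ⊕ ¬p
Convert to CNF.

((t ∧ r) ⊕ q) ⊕ ¬p
⇔ (((t ∧ r) ⊕ q) ∨ ¬p) ∧ ¬(((t ∧ r) ⊕ q) ∧ ¬p)   — expand ⊕
⇔ ((((t ∧ r) ∨ q) ∧ ¬(t ∧ r ∧ q)) ∨ ¬p) ∧ ¬(((t ∧ r) ⊕ q) ∧ ¬p)   — expand ⊕
⇔ ((((t ∧ r) ∨ q) ∧ ¬(t ∧ r ∧ q)) ∨ ¬p) ∧ ¬(((t ∧ r) ∨ q) ∧ ¬(t ∧ r ∧ q) ∧ ¬p)   — expand ⊕
⇔ ((((t ∧ r) ∨ q) ∧ (¬t ∨ ¬r ∨ ¬q)) ∨ ¬p) ∧ ¬(((t ∧ r) ∨ q) ∧ ¬(t ∧ r ∧ q) ∧ ¬p)   — De Morgan
⇔ ((((t ∧ r) ∨ q) ∧ (¬t ∨ ¬r ∨ ¬q)) ∨ ¬p) ∧ (¬((t ∧ r) ∨ q) ∨ ¬¬(t ∧ r ∧ q) ∨ ¬¬p)   — De Morgan
⇔ ((((t ∧ r) ∨ q) ∧ (¬t ∨ ¬r ∨ ¬q)) ∨ ¬p) ∧ ((¬(t ∧ r) ∧ ¬q) ∨ ¬¬(t ∧ r ∧ q) ∨ ¬¬p)   — De Morgan
⇔ ((((t ∧ r) ∨ q) ∧ (¬t ∨ ¬r ∨ ¬q)) ∨ ¬p) ∧ (((¬t ∨ ¬r) ∧ ¬q) ∨ ¬¬(t ∧ r ∧ q) ∨ ¬¬p)   — De Morgan
⇔ ((((t ∧ r) ∨ q) ∧ (¬t ∨ ¬r ∨ ¬q)) ∨ ¬p) ∧ (((¬t ∨ ¬r) ∧ ¬q) ∨ (t ∧ r ∧ q) ∨ ¬¬p)   — double negation
⇔ ((((t ∧ r) ∨ q) ∧ (¬t ∨ ¬r ∨ ¬q)) ∨ ¬p) ∧ (((¬t ∨ ¬r) ∧ ¬q) ∨ (t ∧ r ∧ q) ∨ p)   — double negation
⇔ (t ∨ q ∨ ¬p) ∧ (r ∨ q ∨ ¬p) ∧ (¬t ∨ ¬r ∨ ¬q ∨ ¬p) ∧ (¬t ∨ ¬r ∨ t ∨ p) ∧ (¬t ∨ ¬r ∨ r ∨ p) ∧ (¬t ∨ ¬r ∨ q ∨ p) ∧ (¬q ∨ t ∨ p) ∧ (¬q ∨ r ∨ p) ∧ (¬q ∨ q ∨ p)   — distribute ∨ over ∧
⇔ (t ∨ q ∨ ¬p) ∧ (r ∨ q ∨ ¬p) ∧ (¬t ∨ ¬r ∨ ¬q ∨ ¬p) ∧ (¬t ∨ ¬r ∨ q ∨ p) ∧ (¬q ∨ t ∨ p) ∧ (¬q ∨ r ∨ p)   — simplify

(t ∨ q ∨ ¬p) ∧ (r ∨ q ∨ ¬p) ∧ (¬t ∨ ¬r ∨ ¬q ∨ ¬p) ∧ (¬t ∨ ¬r ∨ q ∨ p) ∧ (¬q ∨ t ∨ p) ∧ (¬q ∨ r ∨ p)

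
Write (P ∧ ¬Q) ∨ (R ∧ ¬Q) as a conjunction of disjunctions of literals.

(P ∨ R) ∧ ¬Q

(P ∧ ¬Q) ∨ (R ∧ ¬Q)
⇔ (P ∨ R) ∧ (P ∨ ¬Q) ∧ (¬Q ∨ R) ∧ (¬Q ∨ ¬Q)
⇔ (P ∨ R) ∧ ¬Q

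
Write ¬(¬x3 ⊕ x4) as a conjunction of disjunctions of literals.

¬(¬x3 ⊕ x4)
≡ ¬((¬x3 ∨ x4) ∧ ¬(¬x3 ∧ x4))
≡ ¬(¬x3 ∨ x4) ∨ ¬¬(¬x3 ∧ x4)
≡ (¬¬x3 ∧ ¬x4) ∨ ¬¬(¬x3 ∧ x4)
≡ (x3 ∧ ¬x4) ∨ ¬¬(¬x3 ∧ x4)
≡ (x3 ∧ ¬x4) ∨ (¬x3 ∧ x4)
≡ (x3 ∨ ¬x3) ∧ (x3 ∨ x4) ∧ (¬x4 ∨ ¬x3) ∧ (¬x4 ∨ x4)
≡ (x3 ∨ x4) ∧ (¬x4 ∨ ¬x3)

(x3 ∨ x4) ∧ (¬x4 ∨ ¬x3)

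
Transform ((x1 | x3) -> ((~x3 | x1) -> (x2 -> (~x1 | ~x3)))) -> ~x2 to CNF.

(x1 | ~x2) & (x3 | ~x2)

((x1 | x3) -> ((~x3 | x1) -> (x2 -> (~x1 | ~x3)))) -> ~x2
⇔ ~((x1 | x3) -> ((~x3 | x1) -> (x2 -> (~x1 | ~x3)))) | ~x2   [eliminate ->]
⇔ ~(~(x1 | x3) | ((~x3 | x1) -> (x2 -> (~x1 | ~x3)))) | ~x2   [eliminate ->]
⇔ ~(~(x1 | x3) | ~(~x3 | x1) | (x2 -> (~x1 | ~x3))) | ~x2   [eliminate ->]
⇔ ~(~(x1 | x3) | ~(~x3 | x1) | ~x2 | ~x1 | ~x3) | ~x2   [eliminate ->]
⇔ (~~(x1 | x3) & ~~(~x3 | x1) & ~~x2 & ~~x1 & ~~x3) | ~x2   [De Morgan]
⇔ ((x1 | x3) & ~~(~x3 | x1) & ~~x2 & ~~x1 & ~~x3) | ~x2   [double negation]
⇔ ((x1 | x3) & (~x3 | x1) & ~~x2 & ~~x1 & ~~x3) | ~x2   [double negation]
⇔ ((x1 | x3) & (~x3 | x1) & x2 & ~~x1 & ~~x3) | ~x2   [double negation]
⇔ ((x1 | x3) & (~x3 | x1) & x2 & x1 & ~~x3) | ~x2   [double negation]
⇔ ((x1 | x3) & (~x3 | x1) & x2 & x1 & x3) | ~x2   [double negation]
⇔ (x1 | x3 | ~x2) & (~x3 | x1 | ~x2) & (x2 | ~x2) & (x1 | ~x2) & (x3 | ~x2)   [distribute | over &]
⇔ (x1 | ~x2) & (x3 | ~x2)   [simplify]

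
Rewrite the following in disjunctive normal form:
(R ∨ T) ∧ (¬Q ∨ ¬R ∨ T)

(R ∨ T) ∧ (¬Q ∨ ¬R ∨ T)
= (R ∧ ¬Q) ∨ (R ∧ ¬R) ∨ (R ∧ T) ∨ (T ∧ ¬Q) ∨ (T ∧ ¬R) ∨ (T ∧ T)
= (R ∧ ¬Q) ∨ T

(R ∧ ¬Q) ∨ T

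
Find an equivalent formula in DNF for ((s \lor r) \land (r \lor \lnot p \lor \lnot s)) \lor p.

(s \land \lnot p) \lor r \lor p

((s \lor r) \land (r \lor \lnot p \lor \lnot s)) \lor p
≡ (s \land r) \lor (s \land \lnot p) \lor (s \land \lnot s) \lor (r \land r) \lor (r \land \lnot p) \lor (r \land \lnot s) \lor p   — distribute \land over \lor
≡ (s \land \lnot p) \lor r \lor p   — simplify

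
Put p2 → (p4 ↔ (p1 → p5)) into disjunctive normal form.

¬p2 ∨ (¬p4 ∧ p1 ∧ ¬p5) ∨ (¬p1 ∧ p4) ∨ (p5 ∧ p4)

p2 → (p4 ↔ (p1 → p5))
≡ ¬p2 ∨ (p4 ↔ (p1 → p5))
≡ ¬p2 ∨ ((p4 → (p1 → p5)) ∧ ((p1 → p5) → p4))
≡ ¬p2 ∨ ((¬p4 ∨ (p1 → p5)) ∧ ((p1 → p5) → p4))
≡ ¬p2 ∨ ((¬p4 ∨ ¬p1 ∨ p5) ∧ ((p1 → p5) → p4))
≡ ¬p2 ∨ ((¬p4 ∨ ¬p1 ∨ p5) ∧ (¬(p1 → p5) ∨ p4))
≡ ¬p2 ∨ ((¬p4 ∨ ¬p1 ∨ p5) ∧ (¬(¬p1 ∨ p5) ∨ p4))
≡ ¬p2 ∨ ((¬p4 ∨ ¬p1 ∨ p5) ∧ ((¬¬p1 ∧ ¬p5) ∨ p4))
≡ ¬p2 ∨ ((¬p4 ∨ ¬p1 ∨ p5) ∧ ((p1 ∧ ¬p5) ∨ p4))
≡ ¬p2 ∨ (¬p4 ∧ p1 ∧ ¬p5) ∨ (¬p4 ∧ p4) ∨ (¬p1 ∧ p1 ∧ ¬p5) ∨ (¬p1 ∧ p4) ∨ (p5 ∧ p1 ∧ ¬p5) ∨ (p5 ∧ p4)
≡ ¬p2 ∨ (¬p4 ∧ p1 ∧ ¬p5) ∨ (¬p1 ∧ p4) ∨ (p5 ∧ p4)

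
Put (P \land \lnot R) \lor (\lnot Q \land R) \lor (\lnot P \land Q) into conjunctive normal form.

(P \land \lnot R) \lor (\lnot Q \land R) \lor (\lnot P \land Q)
≡ (P \lor \lnot Q \lor \lnot P) \land (P \lor \lnot Q \lor Q) \land (P \lor R \lor \lnot P) \land (P \lor R \lor Q) \land (\lnot R \lor \lnot Q \lor \lnot P) \land (\lnot R \lor \lnot Q \lor Q) \land (\lnot R \lor R \lor \lnot P) \land (\lnot R \lor R \lor Q)   [distribute \lor over \land]
≡ (P \lor R \lor Q) \land (\lnot R \lor \lnot Q \lor \lnot P)   [simplify]

(P \lor R \lor Q) \land (\lnot R \lor \lnot Q \lor \lnot P)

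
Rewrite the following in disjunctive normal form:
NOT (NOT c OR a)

NOT (NOT c OR a)
⇔ NOT NOT c AND NOT a   (De Morgan)
⇔ c AND NOT a   (double negation)

c AND NOT a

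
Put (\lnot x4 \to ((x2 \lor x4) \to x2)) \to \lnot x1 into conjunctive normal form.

(\lnot x4 \to ((x2 \lor x4) \to x2)) \to \lnot x1
≡ \lnot (\lnot x4 \to ((x2 \lor x4) \to x2)) \lor \lnot x1   — eliminate \to
≡ \lnot (\lnot \lnot x4 \lor ((x2 \lor x4) \to x2)) \lor \lnot x1   — eliminate \to
≡ \lnot (\lnot \lnot x4 \lor \lnot (x2 \lor x4) \lor x2) \lor \lnot x1   — eliminate \to
≡ (\lnot \lnot \lnot x4 \land \lnot \lnot (x2 \lor x4) \land \lnot x2) \lor \lnot x1   — De Morgan
≡ (\lnot x4 \land \lnot \lnot (x2 \lor x4) \land \lnot x2) \lor \lnot x1   — double negation
≡ (\lnot x4 \land (x2 \lor x4) \land \lnot x2) \lor \lnot x1   — double negation
≡ (\lnot x4 \lor \lnot x1) \land (x2 \lor x4 \lor \lnot x1) \land (\lnot x2 \lor \lnot x1)   — distribute \lor over \land

(\lnot x4 \lor \lnot x1) \land (x2 \lor x4 \lor \lnot x1) \land (\lnot x2 \lor \lnot x1)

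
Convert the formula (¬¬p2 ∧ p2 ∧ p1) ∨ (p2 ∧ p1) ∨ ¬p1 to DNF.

(¬¬p2 ∧ p2 ∧ p1) ∨ (p2 ∧ p1) ∨ ¬p1
⇔ (p2 ∧ p2 ∧ p1) ∨ (p2 ∧ p1) ∨ ¬p1
⇔ (p2 ∧ p1) ∨ ¬p1

(p2 ∧ p1) ∨ ¬p1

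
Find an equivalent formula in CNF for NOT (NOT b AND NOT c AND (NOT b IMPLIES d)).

b OR c OR NOT d

NOT (NOT b AND NOT c AND (NOT b IMPLIES d))
≡ NOT (NOT b AND NOT c AND (NOT NOT b OR d))   [eliminate IMPLIES]
≡ NOT NOT b OR NOT NOT c OR NOT (NOT NOT b OR d)   [De Morgan]
≡ b OR NOT NOT c OR NOT (NOT NOT b OR d)   [double negation]
≡ b OR c OR NOT (NOT NOT b OR d)   [double negation]
≡ b OR c OR (NOT NOT NOT b AND NOT d)   [De Morgan]
≡ b OR c OR (NOT b AND NOT d)   [double negation]
≡ (b OR c OR NOT b) AND (b OR c OR NOT d)   [distribute OR over AND]
≡ b OR c OR NOT d   [simplify]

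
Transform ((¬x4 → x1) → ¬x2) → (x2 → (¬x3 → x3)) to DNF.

(x4 ∧ x2) ∨ (x1 ∧ x2) ∨ ¬x2 ∨ x3

((¬x4 → x1) → ¬x2) → (x2 → (¬x3 → x3))
≡ ¬((¬x4 → x1) → ¬x2) ∨ (x2 → (¬x3 → x3))   [eliminate →]
≡ ¬(¬(¬x4 → x1) ∨ ¬x2) ∨ (x2 → (¬x3 → x3))   [eliminate →]
≡ ¬(¬(¬¬x4 ∨ x1) ∨ ¬x2) ∨ (x2 → (¬x3 → x3))   [eliminate →]
≡ ¬(¬(¬¬x4 ∨ x1) ∨ ¬x2) ∨ ¬x2 ∨ (¬x3 → x3)   [eliminate →]
≡ ¬(¬(¬¬x4 ∨ x1) ∨ ¬x2) ∨ ¬x2 ∨ ¬¬x3 ∨ x3   [eliminate →]
≡ (¬¬(¬¬x4 ∨ x1) ∧ ¬¬x2) ∨ ¬x2 ∨ ¬¬x3 ∨ x3   [De Morgan]
≡ ((¬¬x4 ∨ x1) ∧ ¬¬x2) ∨ ¬x2 ∨ ¬¬x3 ∨ x3   [double negation]
≡ ((x4 ∨ x1) ∧ ¬¬x2) ∨ ¬x2 ∨ ¬¬x3 ∨ x3   [double negation]
≡ ((x4 ∨ x1) ∧ x2) ∨ ¬x2 ∨ ¬¬x3 ∨ x3   [double negation]
≡ ((x4 ∨ x1) ∧ x2) ∨ ¬x2 ∨ x3 ∨ x3   [double negation]
≡ (x4 ∧ x2) ∨ (x1 ∧ x2) ∨ ¬x2 ∨ x3 ∨ x3   [distribute ∧ over ∨]
≡ (x4 ∧ x2) ∨ (x1 ∧ x2) ∨ ¬x2 ∨ x3   [simplify]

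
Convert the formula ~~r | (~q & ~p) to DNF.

~~r | (~q & ~p)
= r | (~q & ~p)

r | (~q & ~p)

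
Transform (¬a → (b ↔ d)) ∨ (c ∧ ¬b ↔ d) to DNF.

a ∨ ¬b ∧ ¬d ∨ d ∧ b ∨ ¬c ∧ ¬d ∨ b ∧ ¬d ∨ d ∧ c ∧ ¬b

(¬a → (b ↔ d)) ∨ (c ∧ ¬b ↔ d)
≡ ¬¬a ∨ (b ↔ d) ∨ (c ∧ ¬b ↔ d)   — eliminate →
≡ ¬¬a ∨ (b → d) ∧ (d → b) ∨ (c ∧ ¬b ↔ d)   — eliminate ↔
≡ ¬¬a ∨ (¬b ∨ d) ∧ (d → b) ∨ (c ∧ ¬b ↔ d)   — eliminate →
≡ ¬¬a ∨ (¬b ∨ d) ∧ (¬d ∨ b) ∨ (c ∧ ¬b ↔ d)   — eliminate →
≡ ¬¬a ∨ (¬b ∨ d) ∧ (¬d ∨ b) ∨ (c ∧ ¬b → d) ∧ (d → c ∧ ¬b)   — eliminate ↔
≡ ¬¬a ∨ (¬b ∨ d) ∧ (¬d ∨ b) ∨ (¬(c ∧ ¬b) ∨ d) ∧ (d → c ∧ ¬b)   — eliminate →
≡ ¬¬a ∨ (¬b ∨ d) ∧ (¬d ∨ b) ∨ (¬(c ∧ ¬b) ∨ d) ∧ (¬d ∨ c ∧ ¬b)   — eliminate →
≡ a ∨ (¬b ∨ d) ∧ (¬d ∨ b) ∨ (¬(c ∧ ¬b) ∨ d) ∧ (¬d ∨ c ∧ ¬b)   — double negation
≡ a ∨ (¬b ∨ d) ∧ (¬d ∨ b) ∨ (¬c ∨ ¬¬b ∨ d) ∧ (¬d ∨ c ∧ ¬b)   — De Morgan
≡ a ∨ (¬b ∨ d) ∧ (¬d ∨ b) ∨ (¬c ∨ b ∨ d) ∧ (¬d ∨ c ∧ ¬b)   — double negation
≡ a ∨ ¬b ∧ ¬d ∨ ¬b ∧ b ∨ d ∧ ¬d ∨ d ∧ b ∨ ¬c ∧ ¬d ∨ ¬c ∧ c ∧ ¬b ∨ b ∧ ¬d ∨ b ∧ c ∧ ¬b ∨ d ∧ ¬d ∨ d ∧ c ∧ ¬b   — distribute ∧ over ∨
≡ a ∨ ¬b ∧ ¬d ∨ d ∧ b ∨ ¬c ∧ ¬d ∨ b ∧ ¬d ∨ d ∧ c ∧ ¬b   — simplify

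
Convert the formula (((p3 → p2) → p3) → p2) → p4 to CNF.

(((p3 → p2) → p3) → p2) → p4
≡ ¬(((p3 → p2) → p3) → p2) ∨ p4
≡ ¬(¬((p3 → p2) → p3) ∨ p2) ∨ p4
≡ ¬(¬(¬(p3 → p2) ∨ p3) ∨ p2) ∨ p4
≡ ¬(¬(¬(¬p3 ∨ p2) ∨ p3) ∨ p2) ∨ p4
≡ (¬¬(¬(¬p3 ∨ p2) ∨ p3) ∧ ¬p2) ∨ p4
≡ ((¬(¬p3 ∨ p2) ∨ p3) ∧ ¬p2) ∨ p4
≡ (((¬¬p3 ∧ ¬p2) ∨ p3) ∧ ¬p2) ∨ p4
≡ (((p3 ∧ ¬p2) ∨ p3) ∧ ¬p2) ∨ p4
≡ (p3 ∨ p3 ∨ p4) ∧ (¬p2 ∨ p3 ∨ p4) ∧ (¬p2 ∨ p4)
≡ (p3 ∨ p4) ∧ (¬p2 ∨ p4)

(p3 ∨ p4) ∧ (¬p2 ∨ p4)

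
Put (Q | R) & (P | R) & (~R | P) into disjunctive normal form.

(Q | R) & (P | R) & (~R | P)
⇔ (Q & P & ~R) | (Q & P & P) | (Q & R & ~R) | (Q & R & P) | (R & P & ~R) | (R & P & P) | (R & R & ~R) | (R & R & P)   [distribute & over |]
⇔ (Q & P) | (R & P)   [simplify]

(Q & P) | (R & P)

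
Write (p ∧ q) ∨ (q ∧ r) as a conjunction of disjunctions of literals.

(p ∧ q) ∨ (q ∧ r)
≡ (p ∨ q) ∧ (p ∨ r) ∧ (q ∨ q) ∧ (q ∨ r)
≡ (p ∨ r) ∧ q

(p ∨ r) ∧ q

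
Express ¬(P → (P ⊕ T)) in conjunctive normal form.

¬(P → (P ⊕ T))
≡ ¬(¬P ∨ (P ⊕ T))
≡ ¬(¬P ∨ ((P ∨ T) ∧ ¬(P ∧ T)))
≡ ¬¬P ∧ ¬((P ∨ T) ∧ ¬(P ∧ T))
≡ P ∧ ¬((P ∨ T) ∧ ¬(P ∧ T))
≡ P ∧ (¬(P ∨ T) ∨ ¬¬(P ∧ T))
≡ P ∧ ((¬P ∧ ¬T) ∨ ¬¬(P ∧ T))
≡ P ∧ ((¬P ∧ ¬T) ∨ (P ∧ T))
≡ P ∧ (¬P ∨ P) ∧ (¬P ∨ T) ∧ (¬T ∨ P) ∧ (¬T ∨ T)
≡ P ∧ (¬P ∨ T)

P ∧ (¬P ∨ T)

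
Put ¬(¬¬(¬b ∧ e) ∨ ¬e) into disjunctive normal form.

¬(¬¬(¬b ∧ e) ∨ ¬e)
≡ ¬¬¬(¬b ∧ e) ∧ ¬¬e
≡ ¬(¬b ∧ e) ∧ ¬¬e
≡ (¬¬b ∨ ¬e) ∧ ¬¬e
≡ (b ∨ ¬e) ∧ ¬¬e
≡ (b ∨ ¬e) ∧ e
≡ (b ∧ e) ∨ (¬e ∧ e)
≡ b ∧ e

b ∧ e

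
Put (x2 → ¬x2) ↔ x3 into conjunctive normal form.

(x2 ∨ x3) ∧ (¬x3 ∨ ¬x2)

(x2 → ¬x2) ↔ x3
≡ ((x2 → ¬x2) → x3) ∧ (x3 → (x2 → ¬x2))   (eliminate ↔)
≡ (¬(x2 → ¬x2) ∨ x3) ∧ (x3 → (x2 → ¬x2))   (eliminate →)
≡ (¬(¬x2 ∨ ¬x2) ∨ x3) ∧ (x3 → (x2 → ¬x2))   (eliminate →)
≡ (¬(¬x2 ∨ ¬x2) ∨ x3) ∧ (¬x3 ∨ (x2 → ¬x2))   (eliminate →)
≡ (¬(¬x2 ∨ ¬x2) ∨ x3) ∧ (¬x3 ∨ ¬x2 ∨ ¬x2)   (eliminate →)
≡ ((¬¬x2 ∧ ¬¬x2) ∨ x3) ∧ (¬x3 ∨ ¬x2 ∨ ¬x2)   (De Morgan)
≡ ((x2 ∧ ¬¬x2) ∨ x3) ∧ (¬x3 ∨ ¬x2 ∨ ¬x2)   (double negation)
≡ ((x2 ∧ x2) ∨ x3) ∧ (¬x3 ∨ ¬x2 ∨ ¬x2)   (double negation)
≡ (x2 ∨ x3) ∧ (x2 ∨ x3) ∧ (¬x3 ∨ ¬x2 ∨ ¬x2)   (distribute ∨ over ∧)
≡ (x2 ∨ x3) ∧ (¬x3 ∨ ¬x2)   (simplify)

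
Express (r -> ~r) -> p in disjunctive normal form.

(r -> ~r) -> p
⇔ ~(r -> ~r) | p   (eliminate ->)
⇔ ~(~r | ~r) | p   (eliminate ->)
⇔ (~~r & ~~r) | p   (De Morgan)
⇔ (r & ~~r) | p   (double negation)
⇔ (r & r) | p   (double negation)
⇔ r | p   (simplify)

r | p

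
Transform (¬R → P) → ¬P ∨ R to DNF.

¬P ∨ R

(¬R → P) → ¬P ∨ R
⇔ ¬(¬R → P) ∨ ¬P ∨ R   — eliminate →
⇔ ¬(¬¬R ∨ P) ∨ ¬P ∨ R   — eliminate →
⇔ ¬¬¬R ∧ ¬P ∨ ¬P ∨ R   — De Morgan
⇔ ¬R ∧ ¬P ∨ ¬P ∨ R   — double negation
⇔ ¬P ∨ R   — simplify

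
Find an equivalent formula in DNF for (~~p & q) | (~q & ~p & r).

(~~p & q) | (~q & ~p & r)
≡ (p & q) | (~q & ~p & r)   [double negation]

(p & q) | (~q & ~p & r)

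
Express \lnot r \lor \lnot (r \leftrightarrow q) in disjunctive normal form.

\lnot r \lor \lnot (r \leftrightarrow q)
= \lnot r \lor \lnot ((r \to q) \land (q \to r))
= \lnot r \lor \lnot ((\lnot r \lor q) \land (q \to r))
= \lnot r \lor \lnot ((\lnot r \lor q) \land (\lnot q \lor r))
= \lnot r \lor \lnot (\lnot r \lor q) \lor \lnot (\lnot q \lor r)
= \lnot r \lor (\lnot \lnot r \land \lnot q) \lor \lnot (\lnot q \lor r)
= \lnot r \lor (r \land \lnot q) \lor \lnot (\lnot q \lor r)
= \lnot r \lor (r \land \lnot q) \lor (\lnot \lnot q \land \lnot r)
= \lnot r \lor (r \land \lnot q) \lor (q \land \lnot r)
= \lnot r \lor (r \land \lnot q)

\lnot r \lor (r \land \lnot q)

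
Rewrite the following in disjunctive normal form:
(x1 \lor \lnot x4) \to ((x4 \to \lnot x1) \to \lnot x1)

(x1 \lor \lnot x4) \to ((x4 \to \lnot x1) \to \lnot x1)
= \lnot (x1 \lor \lnot x4) \lor ((x4 \to \lnot x1) \to \lnot x1)   [eliminate \to]
= \lnot (x1 \lor \lnot x4) \lor \lnot (x4 \to \lnot x1) \lor \lnot x1   [eliminate \to]
= \lnot (x1 \lor \lnot x4) \lor \lnot (\lnot x4 \lor \lnot x1) \lor \lnot x1   [eliminate \to]
= (\lnot x1 \land \lnot \lnot x4) \lor \lnot (\lnot x4 \lor \lnot x1) \lor \lnot x1   [De Morgan]
= (\lnot x1 \land x4) \lor \lnot (\lnot x4 \lor \lnot x1) \lor \lnot x1   [double negation]
= (\lnot x1 \land x4) \lor (\lnot \lnot x4 \land \lnot \lnot x1) \lor \lnot x1   [De Morgan]
= (\lnot x1 \land x4) \lor (x4 \land \lnot \lnot x1) \lor \lnot x1   [double negation]
= (\lnot x1 \land x4) \lor (x4 \land x1) \lor \lnot x1   [double negation]
= (x4 \land x1) \lor \lnot x1   [simplify]

(x4 \land x1) \lor \lnot x1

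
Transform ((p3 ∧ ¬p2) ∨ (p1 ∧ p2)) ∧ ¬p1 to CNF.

((p3 ∧ ¬p2) ∨ (p1 ∧ p2)) ∧ ¬p1
= (p3 ∨ p1) ∧ (p3 ∨ p2) ∧ (¬p2 ∨ p1) ∧ (¬p2 ∨ p2) ∧ ¬p1   [distribute ∨ over ∧]
= (p3 ∨ p1) ∧ (p3 ∨ p2) ∧ (¬p2 ∨ p1) ∧ ¬p1   [simplify]

(p3 ∨ p1) ∧ (p3 ∨ p2) ∧ (¬p2 ∨ p1) ∧ ¬p1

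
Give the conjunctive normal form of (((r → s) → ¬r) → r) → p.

(((r → s) → ¬r) → r) → p
≡ ¬(((r → s) → ¬r) → r) ∨ p   (eliminate →)
≡ ¬(¬((r → s) → ¬r) ∨ r) ∨ p   (eliminate →)
≡ ¬(¬(¬(r → s) ∨ ¬r) ∨ r) ∨ p   (eliminate →)
≡ ¬(¬(¬(¬r ∨ s) ∨ ¬r) ∨ r) ∨ p   (eliminate →)
≡ (¬¬(¬(¬r ∨ s) ∨ ¬r) ∧ ¬r) ∨ p   (De Morgan)
≡ ((¬(¬r ∨ s) ∨ ¬r) ∧ ¬r) ∨ p   (double negation)
≡ (((¬¬r ∧ ¬s) ∨ ¬r) ∧ ¬r) ∨ p   (De Morgan)
≡ (((r ∧ ¬s) ∨ ¬r) ∧ ¬r) ∨ p   (double negation)
≡ (r ∨ ¬r ∨ p) ∧ (¬s ∨ ¬r ∨ p) ∧ (¬r ∨ p)   (distribute ∨ over ∧)
≡ ¬r ∨ p   (simplify)

¬r ∨ p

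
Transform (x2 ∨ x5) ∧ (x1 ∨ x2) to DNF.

(x2 ∨ x5) ∧ (x1 ∨ x2)
⇔ (x2 ∧ x1) ∨ (x2 ∧ x2) ∨ (x5 ∧ x1) ∨ (x5 ∧ x2)   [distribute ∧ over ∨]
⇔ x2 ∨ (x5 ∧ x1)   [simplify]

x2 ∨ (x5 ∧ x1)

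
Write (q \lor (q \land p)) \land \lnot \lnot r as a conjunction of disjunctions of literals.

q \land r

(q \lor (q \land p)) \land \lnot \lnot r
≡ (q \lor (q \land p)) \land r   (double negation)
≡ (q \lor q) \land (q \lor p) \land r   (distribute \lor over \land)
≡ q \land r   (simplify)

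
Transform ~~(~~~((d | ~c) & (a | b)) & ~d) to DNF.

~~(~~~((d | ~c) & (a | b)) & ~d)
≡ ~~~((d | ~c) & (a | b)) & ~d   — double negation
≡ ~((d | ~c) & (a | b)) & ~d   — double negation
≡ (~(d | ~c) | ~(a | b)) & ~d   — De Morgan
≡ ((~d & ~~c) | ~(a | b)) & ~d   — De Morgan
≡ ((~d & c) | ~(a | b)) & ~d   — double negation
≡ ((~d & c) | (~a & ~b)) & ~d   — De Morgan
≡ (~d & c & ~d) | (~a & ~b & ~d)   — distribute & over |
≡ (~d & c) | (~a & ~b & ~d)   — simplify

(~d & c) | (~a & ~b & ~d)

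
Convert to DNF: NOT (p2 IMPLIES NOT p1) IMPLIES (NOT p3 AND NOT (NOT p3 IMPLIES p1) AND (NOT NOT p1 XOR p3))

NOT (p2 IMPLIES NOT p1) IMPLIES (NOT p3 AND NOT (NOT p3 IMPLIES p1) AND (NOT NOT p1 XOR p3))
≡ NOT NOT (p2 IMPLIES NOT p1) OR (NOT p3 AND NOT (NOT p3 IMPLIES p1) AND (NOT NOT p1 XOR p3))
≡ NOT NOT (NOT p2 OR NOT p1) OR (NOT p3 AND NOT (NOT p3 IMPLIES p1) AND (NOT NOT p1 XOR p3))
≡ NOT NOT (NOT p2 OR NOT p1) OR (NOT p3 AND NOT (NOT NOT p3 OR p1) AND (NOT NOT p1 XOR p3))
≡ NOT NOT (NOT p2 OR NOT p1) OR (NOT p3 AND NOT (NOT NOT p3 OR p1) AND ((NOT NOT p1 AND NOT p3) OR (NOT NOT NOT p1 AND p3)))
≡ NOT p2 OR NOT p1 OR (NOT p3 AND NOT (NOT NOT p3 OR p1) AND ((NOT NOT p1 AND NOT p3) OR (NOT NOT NOT p1 AND p3)))
≡ NOT p2 OR NOT p1 OR (NOT p3 AND NOT NOT NOT p3 AND NOT p1 AND ((NOT NOT p1 AND NOT p3) OR (NOT NOT NOT p1 AND p3)))
≡ NOT p2 OR NOT p1 OR (NOT p3 AND NOT p3 AND NOT p1 AND ((NOT NOT p1 AND NOT p3) OR (NOT NOT NOT p1 AND p3)))
≡ NOT p2 OR NOT p1 OR (NOT p3 AND NOT p3 AND NOT p1 AND ((p1 AND NOT p3) OR (NOT NOT NOT p1 AND p3)))
≡ NOT p2 OR NOT p1 OR (NOT p3 AND NOT p3 AND NOT p1 AND ((p1 AND NOT p3) OR (NOT p1 AND p3)))
≡ NOT p2 OR NOT p1 OR (NOT p3 AND NOT p3 AND NOT p1 AND p1 AND NOT p3) OR (NOT p3 AND NOT p3 AND NOT p1 AND NOT p1 AND p3)
≡ NOT p2 OR NOT p1

NOT p2 OR NOT p1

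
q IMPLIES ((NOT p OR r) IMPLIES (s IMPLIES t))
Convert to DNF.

q IMPLIES ((NOT p OR r) IMPLIES (s IMPLIES t))
≡ NOT q OR ((NOT p OR r) IMPLIES (s IMPLIES t))   [eliminate IMPLIES]
≡ NOT q OR NOT (NOT p OR r) OR (s IMPLIES t)   [eliminate IMPLIES]
≡ NOT q OR NOT (NOT p OR r) OR NOT s OR t   [eliminate IMPLIES]
≡ NOT q OR (NOT NOT p AND NOT r) OR NOT s OR t   [De Morgan]
≡ NOT q OR (p AND NOT r) OR NOT s OR t   [double negation]

NOT q OR (p AND NOT r) OR NOT s OR t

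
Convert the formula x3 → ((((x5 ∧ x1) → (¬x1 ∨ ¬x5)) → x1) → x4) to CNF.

¬x3 ∨ ¬x1 ∨ x4

x3 → ((((x5 ∧ x1) → (¬x1 ∨ ¬x5)) → x1) → x4)
≡ ¬x3 ∨ ((((x5 ∧ x1) → (¬x1 ∨ ¬x5)) → x1) → x4)   [eliminate →]
≡ ¬x3 ∨ ¬(((x5 ∧ x1) → (¬x1 ∨ ¬x5)) → x1) ∨ x4   [eliminate →]
≡ ¬x3 ∨ ¬(¬((x5 ∧ x1) → (¬x1 ∨ ¬x5)) ∨ x1) ∨ x4   [eliminate →]
≡ ¬x3 ∨ ¬(¬(¬(x5 ∧ x1) ∨ ¬x1 ∨ ¬x5) ∨ x1) ∨ x4   [eliminate →]
≡ ¬x3 ∨ (¬¬(¬(x5 ∧ x1) ∨ ¬x1 ∨ ¬x5) ∧ ¬x1) ∨ x4   [De Morgan]
≡ ¬x3 ∨ ((¬(x5 ∧ x1) ∨ ¬x1 ∨ ¬x5) ∧ ¬x1) ∨ x4   [double negation]
≡ ¬x3 ∨ ((¬x5 ∨ ¬x1 ∨ ¬x1 ∨ ¬x5) ∧ ¬x1) ∨ x4   [De Morgan]
≡ (¬x3 ∨ ¬x5 ∨ ¬x1 ∨ ¬x1 ∨ ¬x5 ∨ x4) ∧ (¬x3 ∨ ¬x1 ∨ x4)   [distribute ∨ over ∧]
≡ ¬x3 ∨ ¬x1 ∨ x4   [simplify]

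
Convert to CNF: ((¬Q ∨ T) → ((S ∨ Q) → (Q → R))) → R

((¬Q ∨ T) → ((S ∨ Q) → (Q → R))) → R
≡ ¬((¬Q ∨ T) → ((S ∨ Q) → (Q → R))) ∨ R   [eliminate →]
≡ ¬(¬(¬Q ∨ T) ∨ ((S ∨ Q) → (Q → R))) ∨ R   [eliminate →]
≡ ¬(¬(¬Q ∨ T) ∨ ¬(S ∨ Q) ∨ (Q → R)) ∨ R   [eliminate →]
≡ ¬(¬(¬Q ∨ T) ∨ ¬(S ∨ Q) ∨ ¬Q ∨ R) ∨ R   [eliminate →]
≡ (¬¬(¬Q ∨ T) ∧ ¬¬(S ∨ Q) ∧ ¬¬Q ∧ ¬R) ∨ R   [De Morgan]
≡ ((¬Q ∨ T) ∧ ¬¬(S ∨ Q) ∧ ¬¬Q ∧ ¬R) ∨ R   [double negation]
≡ ((¬Q ∨ T) ∧ (S ∨ Q) ∧ ¬¬Q ∧ ¬R) ∨ R   [double negation]
≡ ((¬Q ∨ T) ∧ (S ∨ Q) ∧ Q ∧ ¬R) ∨ R   [double negation]
≡ (¬Q ∨ T ∨ R) ∧ (S ∨ Q ∨ R) ∧ (Q ∨ R) ∧ (¬R ∨ R)   [distribute ∨ over ∧]
≡ (¬Q ∨ T ∨ R) ∧ (Q ∨ R)   [simplify]

(¬Q ∨ T ∨ R) ∧ (Q ∨ R)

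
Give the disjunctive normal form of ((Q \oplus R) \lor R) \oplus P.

(Q \land \lnot R \land \lnot P) \lor (R \land \lnot P) \lor (\lnot Q \land \lnot R \land P)

((Q \oplus R) \lor R) \oplus P
≡ (((Q \oplus R) \lor R) \land \lnot P) \lor (\lnot ((Q \oplus R) \lor R) \land P)   (expand \oplus)
≡ (((Q \land \lnot R) \lor (\lnot Q \land R) \lor R) \land \lnot P) \lor (\lnot ((Q \oplus R) \lor R) \land P)   (expand \oplus)
≡ (((Q \land \lnot R) \lor (\lnot Q \land R) \lor R) \land \lnot P) \lor (\lnot ((Q \land \lnot R) \lor (\lnot Q \land R) \lor R) \land P)   (expand \oplus)
≡ (((Q \land \lnot R) \lor (\lnot Q \land R) \lor R) \land \lnot P) \lor (\lnot (Q \land \lnot R) \land \lnot (\lnot Q \land R) \land \lnot R \land P)   (De Morgan)
≡ (((Q \land \lnot R) \lor (\lnot Q \land R) \lor R) \land \lnot P) \lor ((\lnot Q \lor \lnot \lnot R) \land \lnot (\lnot Q \land R) \land \lnot R \land P)   (De Morgan)
≡ (((Q \land \lnot R) \lor (\lnot Q \land R) \lor R) \land \lnot P) \lor ((\lnot Q \lor R) \land \lnot (\lnot Q \land R) \land \lnot R \land P)   (double negation)
≡ (((Q \land \lnot R) \lor (\lnot Q \land R) \lor R) \land \lnot P) \lor ((\lnot Q \lor R) \land (\lnot \lnot Q \lor \lnot R) \land \lnot R \land P)   (De Morgan)
≡ (((Q \land \lnot R) \lor (\lnot Q \land R) \lor R) \land \lnot P) \lor ((\lnot Q \lor R) \land (Q \lor \lnot R) \land \lnot R \land P)   (double negation)
≡ (Q \land \lnot R \land \lnot P) \lor (\lnot Q \land R \land \lnot P) \lor (R \land \lnot P) \lor (\lnot Q \land Q \land \lnot R \land P) \lor (\lnot Q \land \lnot R \land \lnot R \land P) \lor (R \land Q \land \lnot R \land P) \lor (R \land \lnot R \land \lnot R \land P)   (distribute \land over \lor)
≡ (Q \land \lnot R \land \lnot P) \lor (R \land \lnot P) \lor (\lnot Q \land \lnot R \land P)   (simplify)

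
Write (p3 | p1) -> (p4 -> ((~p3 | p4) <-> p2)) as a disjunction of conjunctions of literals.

(~p3 & ~p1) | ~p4 | (p2 & ~p3) | (p2 & p4)

(p3 | p1) -> (p4 -> ((~p3 | p4) <-> p2))
≡ ~(p3 | p1) | (p4 -> ((~p3 | p4) <-> p2))
≡ ~(p3 | p1) | ~p4 | ((~p3 | p4) <-> p2)
≡ ~(p3 | p1) | ~p4 | (((~p3 | p4) -> p2) & (p2 -> (~p3 | p4)))
≡ ~(p3 | p1) | ~p4 | ((~(~p3 | p4) | p2) & (p2 -> (~p3 | p4)))
≡ ~(p3 | p1) | ~p4 | ((~(~p3 | p4) | p2) & (~p2 | ~p3 | p4))
≡ (~p3 & ~p1) | ~p4 | ((~(~p3 | p4) | p2) & (~p2 | ~p3 | p4))
≡ (~p3 & ~p1) | ~p4 | (((~~p3 & ~p4) | p2) & (~p2 | ~p3 | p4))
≡ (~p3 & ~p1) | ~p4 | (((p3 & ~p4) | p2) & (~p2 | ~p3 | p4))
≡ (~p3 & ~p1) | ~p4 | (p3 & ~p4 & ~p2) | (p3 & ~p4 & ~p3) | (p3 & ~p4 & p4) | (p2 & ~p2) | (p2 & ~p3) | (p2 & p4)
≡ (~p3 & ~p1) | ~p4 | (p2 & ~p3) | (p2 & p4)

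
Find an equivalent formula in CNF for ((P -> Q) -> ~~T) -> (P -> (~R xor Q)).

(~P | Q | ~R) & (~T | ~P | R | ~Q)

((P -> Q) -> ~~T) -> (P -> (~R xor Q))
≡ ~((P -> Q) -> ~~T) | (P -> (~R xor Q))   [eliminate ->]
≡ ~(~(P -> Q) | ~~T) | (P -> (~R xor Q))   [eliminate ->]
≡ ~(~(~P | Q) | ~~T) | (P -> (~R xor Q))   [eliminate ->]
≡ ~(~(~P | Q) | ~~T) | ~P | (~R xor Q)   [eliminate ->]
≡ ~(~(~P | Q) | ~~T) | ~P | ((~R | Q) & ~(~R & Q))   [expand xor]
≡ (~~(~P | Q) & ~~~T) | ~P | ((~R | Q) & ~(~R & Q))   [De Morgan]
≡ ((~P | Q) & ~~~T) | ~P | ((~R | Q) & ~(~R & Q))   [double negation]
≡ ((~P | Q) & ~T) | ~P | ((~R | Q) & ~(~R & Q))   [double negation]
≡ ((~P | Q) & ~T) | ~P | ((~R | Q) & (~~R | ~Q))   [De Morgan]
≡ ((~P | Q) & ~T) | ~P | ((~R | Q) & (R | ~Q))   [double negation]
≡ (~P | Q | ~P | ~R | Q) & (~P | Q | ~P | R | ~Q) & (~T | ~P | ~R | Q) & (~T | ~P | R | ~Q)   [distribute | over &]
≡ (~P | Q | ~R) & (~T | ~P | R | ~Q)   [simplify]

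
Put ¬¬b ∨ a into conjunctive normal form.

b ∨ a

¬¬b ∨ a
≡ b ∨ a   (double negation)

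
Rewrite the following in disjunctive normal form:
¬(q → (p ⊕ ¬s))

¬(q → (p ⊕ ¬s))
≡ ¬(¬q ∨ (p ⊕ ¬s))   [eliminate →]
≡ ¬(¬q ∨ (p ∧ ¬¬s) ∨ (¬p ∧ ¬s))   [expand ⊕]
≡ ¬¬q ∧ ¬(p ∧ ¬¬s) ∧ ¬(¬p ∧ ¬s)   [De Morgan]
≡ q ∧ ¬(p ∧ ¬¬s) ∧ ¬(¬p ∧ ¬s)   [double negation]
≡ q ∧ (¬p ∨ ¬¬¬s) ∧ ¬(¬p ∧ ¬s)   [De Morgan]
≡ q ∧ (¬p ∨ ¬s) ∧ ¬(¬p ∧ ¬s)   [double negation]
≡ q ∧ (¬p ∨ ¬s) ∧ (¬¬p ∨ ¬¬s)   [De Morgan]
≡ q ∧ (¬p ∨ ¬s) ∧ (p ∨ ¬¬s)   [double negation]
≡ q ∧ (¬p ∨ ¬s) ∧ (p ∨ s)   [double negation]
≡ (q ∧ ¬p ∧ p) ∨ (q ∧ ¬p ∧ s) ∨ (q ∧ ¬s ∧ p) ∨ (q ∧ ¬s ∧ s)   [distribute ∧ over ∨]
≡ (q ∧ ¬p ∧ s) ∨ (q ∧ ¬s ∧ p)   [simplify]

(q ∧ ¬p ∧ s) ∨ (q ∧ ¬s ∧ p)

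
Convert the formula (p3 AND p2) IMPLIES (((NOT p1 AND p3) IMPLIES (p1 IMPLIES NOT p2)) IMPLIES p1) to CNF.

(p3 AND p2) IMPLIES (((NOT p1 AND p3) IMPLIES (p1 IMPLIES NOT p2)) IMPLIES p1)
⇔ NOT (p3 AND p2) OR (((NOT p1 AND p3) IMPLIES (p1 IMPLIES NOT p2)) IMPLIES p1)
⇔ NOT (p3 AND p2) OR NOT ((NOT p1 AND p3) IMPLIES (p1 IMPLIES NOT p2)) OR p1
⇔ NOT (p3 AND p2) OR NOT (NOT (NOT p1 AND p3) OR (p1 IMPLIES NOT p2)) OR p1
⇔ NOT (p3 AND p2) OR NOT (NOT (NOT p1 AND p3) OR NOT p1 OR NOT p2) OR p1
⇔ NOT p3 OR NOT p2 OR NOT (NOT (NOT p1 AND p3) OR NOT p1 OR NOT p2) OR p1
⇔ NOT p3 OR NOT p2 OR (NOT NOT (NOT p1 AND p3) AND NOT NOT p1 AND NOT NOT p2) OR p1
⇔ NOT p3 OR NOT p2 OR (NOT p1 AND p3 AND NOT NOT p1 AND NOT NOT p2) OR p1
⇔ NOT p3 OR NOT p2 OR (NOT p1 AND p3 AND p1 AND NOT NOT p2) OR p1
⇔ NOT p3 OR NOT p2 OR (NOT p1 AND p3 AND p1 AND p2) OR p1
⇔ (NOT p3 OR NOT p2 OR NOT p1 OR p1) AND (NOT p3 OR NOT p2 OR p3 OR p1) AND (NOT p3 OR NOT p2 OR p1 OR p1) AND (NOT p3 OR NOT p2 OR p2 OR p1)
⇔ NOT p3 OR NOT p2 OR p1

NOT p3 OR NOT p2 OR p1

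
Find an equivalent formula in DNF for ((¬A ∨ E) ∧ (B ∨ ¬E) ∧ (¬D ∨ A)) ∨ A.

(¬A ∧ B ∧ ¬D) ∨ (¬A ∧ ¬E ∧ ¬D) ∨ (E ∧ B ∧ ¬D) ∨ A

((¬A ∨ E) ∧ (B ∨ ¬E) ∧ (¬D ∨ A)) ∨ A
≡ (¬A ∧ B ∧ ¬D) ∨ (¬A ∧ B ∧ A) ∨ (¬A ∧ ¬E ∧ ¬D) ∨ (¬A ∧ ¬E ∧ A) ∨ (E ∧ B ∧ ¬D) ∨ (E ∧ B ∧ A) ∨ (E ∧ ¬E ∧ ¬D) ∨ (E ∧ ¬E ∧ A) ∨ A
≡ (¬A ∧ B ∧ ¬D) ∨ (¬A ∧ ¬E ∧ ¬D) ∨ (E ∧ B ∧ ¬D) ∨ A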